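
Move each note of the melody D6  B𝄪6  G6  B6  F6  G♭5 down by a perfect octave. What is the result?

D5 B##5 G5 B5 F5 Gb4

A perfect octave down from D6 gives D5.
B##6 down a perfect octave is B##5.
G6: an octave down reaches G, and 12 semitones makes it G5.
B6: an octave down reaches B, and 12 semitones makes it B5.
A perfect octave down from F6 gives F5.
A perfect octave down from Gb5 gives Gb4.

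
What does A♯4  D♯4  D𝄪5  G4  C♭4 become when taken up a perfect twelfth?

A#4 becomes E#6
D#4 becomes A#5
D##5 becomes A##6
G4 becomes D6
Cb4 becomes Gb5

E#6 A#5 A##6 D6 Gb5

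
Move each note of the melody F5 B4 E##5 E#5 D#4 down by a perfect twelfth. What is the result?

Bb3 E3 A##3 A#3 G#2

F5 -> Bb3
B4 -> E3
E##5 -> A##3
E#5 -> A#3
D#4 -> G#2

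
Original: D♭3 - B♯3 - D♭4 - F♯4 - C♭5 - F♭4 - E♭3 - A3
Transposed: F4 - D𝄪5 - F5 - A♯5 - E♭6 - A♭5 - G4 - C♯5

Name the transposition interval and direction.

From Db3 to F4 is 10 letter names — a tenth of some quality.
Db3 to F4 is 16 semitones, which makes it a major tenth; the second version is higher, so the direction is up.
Checking another pair — A3 → C#5 — gives the same interval.

up a major tenth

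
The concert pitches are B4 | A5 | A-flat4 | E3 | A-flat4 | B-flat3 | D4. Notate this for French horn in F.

F#5 E6 Eb5 B3 Eb5 F4 A4

Written C4 sounds as F3 on the French horn in F, so concert pitches are written a perfect fifth up.
B4 to F#5
A5 to E6
Ab4 to Eb5
E3 to B3
Ab4 to Eb5
Bb3 to F4
D4 to A4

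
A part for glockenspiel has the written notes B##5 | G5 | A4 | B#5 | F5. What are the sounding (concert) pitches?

B##7 G7 A6 B#7 F7

The glockenspiel sounds a perfect fifteenth above written, so transpose each written note up a perfect fifteenth.
B##5 to B##7
G5 to G7
A4 to A6
B#5 to B#7
F5 to F7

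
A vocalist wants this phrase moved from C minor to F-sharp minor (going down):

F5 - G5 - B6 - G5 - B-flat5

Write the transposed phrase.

B4 C#5 E#6 C#5 E5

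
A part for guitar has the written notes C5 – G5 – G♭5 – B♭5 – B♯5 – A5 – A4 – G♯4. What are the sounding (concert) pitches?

C4 G4 Gb4 Bb4 B#4 A4 A3 G#3

The guitar sounds a perfect octave below written, so transpose each written note down a perfect octave.
C5 gives C4
G5 gives G4
Gb5 gives Gb4
Bb5 gives Bb4
B#5 gives B#4
A5 gives A4
A4 gives A3
G#4 gives G#3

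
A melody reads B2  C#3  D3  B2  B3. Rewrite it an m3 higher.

D3 E3 F3 D3 D4

B2: a third up reaches D, and 3 semitones makes it D3.
C#3: a third up reaches E, and 3 semitones makes it E3.
A minor third up from D3 gives F3.
B2: a third up reaches D, and 3 semitones makes it D3.
B3: a third up reaches D, and 3 semitones makes it D4.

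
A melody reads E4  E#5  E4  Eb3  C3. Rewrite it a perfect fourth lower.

E4 → B3
E#5 → B#4
E4 → B3
Eb3 → Bb2
C3 → G2

B3 B#4 B3 Bb2 G2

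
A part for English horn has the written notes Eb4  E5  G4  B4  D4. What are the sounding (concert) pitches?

Written C4 on the English horn sounds as F3, a perfect fifth lower; apply that shift to every note.
Eb4 gives Ab3
E5 gives A4
G4 gives C4
B4 gives E4
D4 gives G3

Ab3 A4 C4 E4 G3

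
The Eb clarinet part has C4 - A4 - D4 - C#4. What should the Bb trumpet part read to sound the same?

First find concert pitch: the Eb clarinet sounds a minor third above written, so C4 A4 D4 C#4 sounds Eb4 C5 F4 E4.
Then write for Bb trumpet: it sounds a major second below written, so the part must be a major second above concert.
Eb4 → F4
C5 → D5
F4 → G4
E4 → F#4

F4 D5 G4 F#4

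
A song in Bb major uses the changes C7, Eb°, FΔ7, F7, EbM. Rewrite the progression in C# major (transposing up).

Bb major up to C# major is an augmented second; each chord root moves by that interval while the quality stays the same.
C7: root C up an augmented second → D#, giving D#7.
Eb°: root Eb up an augmented second → F#, giving F#°.
FΔ7: root F up an augmented second → G#, giving G#Δ7.
F7: root F up an augmented second → G#, giving G#7.
EbM: root Eb up an augmented second → F#, giving F#M.

D#7 F#° G#Δ7 G#7 F#M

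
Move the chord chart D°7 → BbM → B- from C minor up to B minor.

C#°7 AM A#-

C minor up to B minor is a major seventh; each chord root moves by that interval while the quality stays the same.
D°7: root D up a major seventh → C#, giving C#°7.
BbM: root Bb up a major seventh → A, giving AM.
B-: root B up a major seventh → A#, giving A#-.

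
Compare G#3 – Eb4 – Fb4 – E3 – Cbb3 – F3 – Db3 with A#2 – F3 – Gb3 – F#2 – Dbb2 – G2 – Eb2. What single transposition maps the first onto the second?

down a minor seventh

Take the first pair: G#3 → A#2. G to A spans 7 letter names, so the interval is some kind of seventh.
A#2 to G#3 is 10 semitones, which makes it a minor seventh; the second version is lower, so the direction is down.
Checking another pair — Db3 → Eb2 — gives the same interval.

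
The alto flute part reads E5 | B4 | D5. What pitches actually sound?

B4 F#4 A4

The alto flute sounds a perfect fourth below written, so transpose each written note down a perfect fourth.
E5 → B4
B4 → F#4
D5 → A4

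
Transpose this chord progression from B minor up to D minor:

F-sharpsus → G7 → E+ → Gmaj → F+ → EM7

Asus Bb7 G+ Bbmaj Ab+ GM7

B minor up to D minor is a minor third; each chord root moves by that interval while the quality stays the same.
F-sharpsus: root F-sharp up a minor third → A, giving Asus.
G7: root G up a minor third → Bb, giving Bb7.
E+: root E up a minor third → G, giving G+.
Gmaj: root G up a minor third → Bb, giving Bbmaj.
F+: root F up a minor third → Ab, giving Ab+.
EM7: root E up a minor third → G, giving GM7.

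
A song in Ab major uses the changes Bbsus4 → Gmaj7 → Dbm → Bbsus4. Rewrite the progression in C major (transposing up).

Dsus4 Bmaj7 Fm Dsus4

Ab major up to C major is a major third; each chord root moves by that interval while the quality stays the same.
Bbsus4: root Bb up a major third → D, giving Dsus4.
Gmaj7: root G up a major third → B, giving Bmaj7.
Dbm: root Db up a major third → F, giving Fm.
Bbsus4: root Bb up a major third → D, giving Dsus4.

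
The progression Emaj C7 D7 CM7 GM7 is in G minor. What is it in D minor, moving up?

G minor up to D minor is a perfect fifth; each chord root moves by that interval while the quality stays the same.
Emaj: root E up a perfect fifth → B, giving Bmaj.
C7: root C up a perfect fifth → G, giving G7.
D7: root D up a perfect fifth → A, giving A7.
CM7: root C up a perfect fifth → G, giving GM7.
GM7: root G up a perfect fifth → D, giving DM7.

Bmaj G7 A7 GM7 DM7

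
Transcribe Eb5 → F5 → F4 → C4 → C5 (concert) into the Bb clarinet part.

F5 G5 G4 D4 D5

Written C4 sounds as Bb3 on the Bb clarinet, so concert pitches are written a major second up.
Eb5 gives F5
F5 gives G5
F4 gives G4
C4 gives D4
C5 gives D5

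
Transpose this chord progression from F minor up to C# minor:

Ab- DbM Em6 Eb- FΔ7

F minor up to C# minor is an augmented fifth; each chord root moves by that interval while the quality stays the same.
Ab-: root Ab up an augmented fifth → E, giving E-.
DbM: root Db up an augmented fifth → A, giving AM.
Em6: root E up an augmented fifth → B#, giving B#m6.
Eb-: root Eb up an augmented fifth → B, giving B-.
FΔ7: root F up an augmented fifth → C#, giving C#Δ7.

E- AM B#m6 B- C#Δ7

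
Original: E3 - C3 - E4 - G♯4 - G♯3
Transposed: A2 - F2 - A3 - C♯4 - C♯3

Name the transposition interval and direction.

From E3 to A2 is 5 letter names — a fifth of some quality.
A2 to E3 is 7 semitones, which makes it a perfect fifth; the second version is lower, so the direction is down.
Checking another pair — G#3 → C#3 — gives the same interval.

down a perfect fifth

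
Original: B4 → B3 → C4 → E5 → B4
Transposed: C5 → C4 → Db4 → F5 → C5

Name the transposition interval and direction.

up a minor second

Take the first pair: B4 → C5. B to C spans 2 letter names, so the interval is some kind of second.
B4 to C5 is 1 semitone, which makes it a minor second; the second version is higher, so the direction is up.
Checking another pair — B4 → C5 — gives the same interval.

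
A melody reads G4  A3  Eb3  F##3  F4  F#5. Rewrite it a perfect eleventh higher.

C6 D5 Ab4 B#4 Bb5 B6

G4: an eleventh up reaches C, and 17 semitones makes it C6.
A perfect eleventh up from A3 gives D5.
Eb3: an eleventh up reaches A, and 17 semitones makes it Ab4.
F##3: an eleventh up reaches B, and 17 semitones makes it B#4.
F4 up a perfect eleventh is Bb5.
F#5: an eleventh up reaches B, and 17 semitones makes it B6.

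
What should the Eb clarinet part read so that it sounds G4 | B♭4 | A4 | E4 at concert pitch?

The Eb clarinet sounds a minor third above written, so the written part must be a minor third below concert — transpose each note down.
G4 gives E4
Bb4 gives G4
A4 gives F#4
E4 gives C#4

E4 G4 F#4 C#4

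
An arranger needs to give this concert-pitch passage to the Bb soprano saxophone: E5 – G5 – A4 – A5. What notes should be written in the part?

F#5 A5 B4 B5

The Bb soprano saxophone sounds a major second below written, so the written part must be a major second above concert — transpose each note up.
E5 -> F#5
G5 -> A5
A4 -> B4
A5 -> B5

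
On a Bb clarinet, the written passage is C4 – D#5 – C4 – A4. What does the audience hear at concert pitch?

Bb3 C#5 Bb3 G4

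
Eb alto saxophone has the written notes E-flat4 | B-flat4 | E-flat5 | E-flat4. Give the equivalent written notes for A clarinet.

First find concert pitch: the Eb alto saxophone sounds a major sixth below written, so E-flat4 B-flat4 E-flat5 E-flat4 sounds Gb3 Db4 Gb4 Gb3.
Then write for A clarinet: it sounds a minor third below written, so the part must be a minor third above concert.
Gb3 → Bbb3
Db4 → Fb4
Gb4 → Bbb4
Gb3 → Bbb3

Bbb3 Fb4 Bbb4 Bbb3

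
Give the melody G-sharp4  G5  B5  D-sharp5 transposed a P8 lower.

G#4: an octave down reaches G, and 12 semitones makes it G#3.
A perfect octave down from G5 gives G4.
A perfect octave down from B5 gives B4.
D#5 down a perfect octave is D#4.

G#3 G4 B4 D#4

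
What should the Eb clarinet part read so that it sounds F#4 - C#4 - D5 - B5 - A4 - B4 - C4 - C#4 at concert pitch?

The Eb clarinet sounds a minor third above written, so the written part must be a minor third below concert — transpose each note down.
F#4 becomes D#4
C#4 becomes A#3
D5 becomes B4
B5 becomes G#5
A4 becomes F#4
B4 becomes G#4
C4 becomes A3
C#4 becomes A#3

D#4 A#3 B4 G#5 F#4 G#4 A3 A#3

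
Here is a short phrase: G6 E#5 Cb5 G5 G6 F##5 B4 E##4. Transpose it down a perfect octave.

G5 E#4 Cb4 G4 G5 F##4 B3 E##3

G6 becomes G5
E#5 becomes E#4
Cb5 becomes Cb4
G5 becomes G4
G6 becomes G5
F##5 becomes F##4
B4 becomes B3
E##4 becomes E##3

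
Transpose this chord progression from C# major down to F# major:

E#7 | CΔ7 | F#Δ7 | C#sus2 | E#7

A#7 FΔ7 BΔ7 F#sus2 A#7

C# major down to F# major is a perfect fifth; each chord root moves by that interval while the quality stays the same.
E#7: root E# down a perfect fifth → A#, giving A#7.
CΔ7: root C down a perfect fifth → F, giving FΔ7.
F#Δ7: root F# down a perfect fifth → B, giving BΔ7.
C#sus2: root C# down a perfect fifth → F#, giving F#sus2.
E#7: root E# down a perfect fifth → A#, giving A#7.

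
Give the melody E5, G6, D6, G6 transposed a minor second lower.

D#5 F#6 C#6 F#6

E5 down a minor second is D#5.
A minor second down from G6 gives F#6.
D6 down a minor second is C#6.
G6: a second down reaches F, and 1 semitone makes it F#6.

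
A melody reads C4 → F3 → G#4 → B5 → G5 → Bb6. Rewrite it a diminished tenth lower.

A#2 D#2 E##3 G##4 E#4 G#5

C4 down a diminished tenth is A#2.
F3: a tenth down reaches D, and 14 semitones makes it D#2.
A diminished tenth down from G#4 gives E##3.
B5 down a diminished tenth is G##4.
A diminished tenth down from G5 gives E#4.
Bb6 down a diminished tenth is G#5.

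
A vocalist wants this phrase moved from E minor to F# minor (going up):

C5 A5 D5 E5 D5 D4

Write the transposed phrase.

From E up to F# is a major second; apply that to each pitch.
C5 → D5
A5 → B5
D5 → E5
E5 → F#5
D5 → E5
D4 → E4

D5 B5 E5 F#5 E5 E4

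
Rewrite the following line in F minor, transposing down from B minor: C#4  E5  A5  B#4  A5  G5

From B down to F is an augmented fourth; apply that to each pitch.
C#4 to G3
E5 to Bb4
A5 to Eb5
B#4 to F#4
A5 to Eb5
G5 to Db5

G3 Bb4 Eb5 F#4 Eb5 Db5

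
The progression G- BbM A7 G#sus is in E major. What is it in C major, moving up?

Eb- GbM F7 Esus

E major up to C major is a minor sixth; each chord root moves by that interval while the quality stays the same.
G-: root G up a minor sixth → Eb, giving Eb-.
BbM: root Bb up a minor sixth → Gb, giving GbM.
A7: root A up a minor sixth → F, giving F7.
G#sus: root G# up a minor sixth → E, giving Esus.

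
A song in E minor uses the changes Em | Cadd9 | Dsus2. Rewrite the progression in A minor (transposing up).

Am Fadd9 Gsus2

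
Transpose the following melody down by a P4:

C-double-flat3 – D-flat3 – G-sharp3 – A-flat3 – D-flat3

Gbb2 Ab2 D#3 Eb3 Ab2

Cbb3 gives Gbb2
Db3 gives Ab2
G#3 gives D#3
Ab3 gives Eb3
Db3 gives Ab2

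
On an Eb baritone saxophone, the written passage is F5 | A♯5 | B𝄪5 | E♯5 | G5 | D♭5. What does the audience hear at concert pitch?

Ab3 C#4 D##4 G#3 Bb3 Fb3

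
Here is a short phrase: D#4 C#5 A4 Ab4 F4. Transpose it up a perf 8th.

D#4 becomes D#5
C#5 becomes C#6
A4 becomes A5
Ab4 becomes Ab5
F4 becomes F5

D#5 C#6 A5 Ab5 F5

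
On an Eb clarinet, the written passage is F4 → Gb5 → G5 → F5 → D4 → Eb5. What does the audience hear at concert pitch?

Ab4 Bbb5 Bb5 Ab5 F4 Gb5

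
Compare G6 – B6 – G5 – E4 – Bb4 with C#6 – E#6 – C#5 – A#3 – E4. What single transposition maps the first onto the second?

down a diminished fifth

Take the first pair: G6 → C#6. G to C spans 5 letter names, so the interval is some kind of fifth.
C#6 to G6 is 6 semitones, which makes it a diminished fifth; the second version is lower, so the direction is down.
Checking another pair — Bb4 → E4 — gives the same interval.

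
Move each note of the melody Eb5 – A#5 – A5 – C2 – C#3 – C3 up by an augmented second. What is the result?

F#5 B##5 B#5 D#2 D##3 D#3

An augmented second up from Eb5 gives F#5.
A#5: a second up reaches B, and 3 semitones makes it B##5.
An augmented second up from A5 gives B#5.
An augmented second up from C2 gives D#2.
C#3: a second up reaches D, and 3 semitones makes it D##3.
An augmented second up from C3 gives D#3.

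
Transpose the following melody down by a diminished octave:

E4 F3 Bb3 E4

E4 → E#3
F3 → F#2
Bb3 → B2
E4 → E#3

E#3 F#2 B2 E#3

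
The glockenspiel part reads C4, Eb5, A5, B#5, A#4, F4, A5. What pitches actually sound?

The glockenspiel sounds a perfect fifteenth above written, so transpose each written note up a perfect fifteenth.
C4 to C6
Eb5 to Eb7
A5 to A7
B#5 to B#7
A#4 to A#6
F4 to F6
A5 to A7

C6 Eb7 A7 B#7 A#6 F6 A7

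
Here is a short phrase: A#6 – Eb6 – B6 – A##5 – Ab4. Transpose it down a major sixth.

C#6 Gb5 D6 C##5 Cb4

A#6: a sixth down reaches C, and 9 semitones makes it C#6.
A major sixth down from Eb6 gives Gb5.
B6 down a major sixth is D6.
A##5 down a major sixth is C##5.
Ab4 down a major sixth is Cb4.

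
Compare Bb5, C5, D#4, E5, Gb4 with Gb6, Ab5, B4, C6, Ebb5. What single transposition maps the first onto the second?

up a minor sixth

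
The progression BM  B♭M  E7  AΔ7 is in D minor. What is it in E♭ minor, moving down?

D minor down to E♭ minor is a major seventh; each chord root moves by that interval while the quality stays the same.
BM: root B down a major seventh → C, giving CM.
B♭M: root B♭ down a major seventh → Cb, giving CbM.
E7: root E down a major seventh → F, giving F7.
AΔ7: root A down a major seventh → Bb, giving BbΔ7.

CM CbM F7 BbΔ7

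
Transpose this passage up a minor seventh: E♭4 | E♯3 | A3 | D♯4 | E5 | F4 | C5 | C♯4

Eb4 up a minor seventh is Db5.
E#3 up a minor seventh is D#4.
A3 up a minor seventh is G4.
D#4 up a minor seventh is C#5.
A minor seventh up from E5 gives D6.
F4: a seventh up reaches E, and 10 semitones makes it Eb5.
A minor seventh up from C5 gives Bb5.
A minor seventh up from C#4 gives B4.

Db5 D#4 G4 C#5 D6 Eb5 Bb5 B4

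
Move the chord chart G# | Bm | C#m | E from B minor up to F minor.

B minor up to F minor is a diminished fifth; each chord root moves by that interval while the quality stays the same.
G#: root G# up a diminished fifth → D, giving D.
Bm: root B up a diminished fifth → F, giving Fm.
C#m: root C# up a diminished fifth → G, giving Gm.
E: root E up a diminished fifth → Bb, giving Bb.

D Fm Gm Bb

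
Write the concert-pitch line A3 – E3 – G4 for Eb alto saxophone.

F#4 C#4 E5

The Eb alto saxophone sounds a major sixth below written, so the written part must be a major sixth above concert — transpose each note up.
A3 → F#4
E3 → C#4
G4 → E5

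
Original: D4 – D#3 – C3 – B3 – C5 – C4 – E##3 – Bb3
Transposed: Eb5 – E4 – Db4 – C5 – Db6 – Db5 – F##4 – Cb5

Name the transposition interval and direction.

Take the first pair: D4 → Eb5. D to E spans 9 letter names, so the interval is some kind of ninth.
D4 to Eb5 is 13 semitones, which makes it a minor ninth; the second version is higher, so the direction is up.
Checking another pair — Bb3 → Cb5 — gives the same interval.

up a minor ninth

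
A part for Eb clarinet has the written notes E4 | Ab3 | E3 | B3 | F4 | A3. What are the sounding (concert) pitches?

Written C4 on the Eb clarinet sounds as Eb4, a minor third higher; apply that shift to every note.
E4 gives G4
Ab3 gives Cb4
E3 gives G3
B3 gives D4
F4 gives Ab4
A3 gives C4

G4 Cb4 G3 D4 Ab4 C4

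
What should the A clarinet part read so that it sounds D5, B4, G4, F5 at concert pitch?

Written C4 sounds as A3 on the A clarinet, so concert pitches are written a minor third up.
D5 -> F5
B4 -> D5
G4 -> Bb4
F5 -> Ab5

F5 D5 Bb4 Ab5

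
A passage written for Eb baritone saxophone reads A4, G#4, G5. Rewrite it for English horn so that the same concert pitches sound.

First find concert pitch: the Eb baritone saxophone sounds a major thirteenth below written, so A4 G#4 G5 sounds C3 B2 Bb3.
Then write for English horn: it sounds a perfect fifth below written, so the part must be a perfect fifth above concert.
C3 → G3
B2 → F#3
Bb3 → F4

G3 F#3 F4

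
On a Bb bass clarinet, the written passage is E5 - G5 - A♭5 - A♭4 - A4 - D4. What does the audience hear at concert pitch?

D4 F4 Gb4 Gb3 G3 C3

The Bb bass clarinet sounds a major ninth below written, so transpose each written note down a major ninth.
E5 to D4
G5 to F4
Ab5 to Gb4
Ab4 to Gb3
A4 to G3
D4 to C3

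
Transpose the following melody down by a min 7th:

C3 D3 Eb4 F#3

C3 gives D2
D3 gives E2
Eb4 gives F3
F#3 gives G#2

D2 E2 F3 G#2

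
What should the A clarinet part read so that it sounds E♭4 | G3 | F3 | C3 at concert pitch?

The A clarinet sounds a minor third below written, so the written part must be a minor third above concert — transpose each note up.
Eb4 becomes Gb4
G3 becomes Bb3
F3 becomes Ab3
C3 becomes Eb3

Gb4 Bb3 Ab3 Eb3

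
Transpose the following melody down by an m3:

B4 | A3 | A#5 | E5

G#4 F#3 F##5 C#5

B4: a third down reaches G, and 3 semitones makes it G#4.
A minor third down from A3 gives F#3.
A minor third down from A#5 gives F##5.
A minor third down from E5 gives C#5.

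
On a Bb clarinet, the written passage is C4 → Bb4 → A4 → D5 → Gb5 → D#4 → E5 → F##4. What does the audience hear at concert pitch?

Bb3 Ab4 G4 C5 Fb5 C#4 D5 E#4

The Bb clarinet sounds a major second below written, so transpose each written note down a major second.
C4 -> Bb3
Bb4 -> Ab4
A4 -> G4
D5 -> C5
Gb5 -> Fb5
D#4 -> C#4
E5 -> D5
F##4 -> E#4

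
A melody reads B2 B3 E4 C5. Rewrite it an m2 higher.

C3 C4 F4 Db5

B2 -> C3
B3 -> C4
E4 -> F4
C5 -> Db5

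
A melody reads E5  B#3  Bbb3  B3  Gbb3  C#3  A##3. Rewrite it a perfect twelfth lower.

A3 E#2 Ebb2 E2 Cbb2 F#1 D##2

A perfect twelfth down from E5 gives A3.
B#3 down a perfect twelfth is E#2.
A perfect twelfth down from Bbb3 gives Ebb2.
B3 down a perfect twelfth is E2.
Gbb3: a twelfth down reaches C, and 19 semitones makes it Cbb2.
C#3: a twelfth down reaches F, and 19 semitones makes it F#1.
A##3 down a perfect twelfth is D##2.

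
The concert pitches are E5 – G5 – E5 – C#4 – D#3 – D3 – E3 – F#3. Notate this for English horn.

B5 D6 B5 G#4 A#3 A3 B3 C#4

Written C4 sounds as F3 on the English horn, so concert pitches are written a perfect fifth up.
E5 -> B5
G5 -> D6
E5 -> B5
C#4 -> G#4
D#3 -> A#3
D3 -> A3
E3 -> B3
F#3 -> C#4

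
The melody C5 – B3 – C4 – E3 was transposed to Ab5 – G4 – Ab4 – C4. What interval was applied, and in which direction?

From C5 to Ab5 is 6 letter names — a sixth of some quality.
C5 to Ab5 is 8 semitones, which makes it a minor sixth; the second version is higher, so the direction is up.
Checking another pair — E3 → C4 — gives the same interval.

up a minor sixth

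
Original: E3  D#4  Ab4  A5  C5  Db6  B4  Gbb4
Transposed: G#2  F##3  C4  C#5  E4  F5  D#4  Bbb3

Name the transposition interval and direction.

down a minor sixth

Take the first pair: E3 → G#2. E to G spans 6 letter names, so the interval is some kind of sixth.
G#2 to E3 is 8 semitones, which makes it a minor sixth; the second version is lower, so the direction is down.
Checking another pair — Gbb4 → Bbb3 — gives the same interval.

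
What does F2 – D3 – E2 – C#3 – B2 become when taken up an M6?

D3 B3 C#3 A#3 G#3

A major sixth up from F2 gives D3.
A major sixth up from D3 gives B3.
A major sixth up from E2 gives C#3.
C#3 up a major sixth is A#3.
B2: a sixth up reaches G, and 9 semitones makes it G#3.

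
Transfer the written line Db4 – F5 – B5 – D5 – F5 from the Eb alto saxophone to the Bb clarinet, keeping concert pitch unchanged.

First find concert pitch: the Eb alto saxophone sounds a major sixth below written, so Db4 F5 B5 D5 F5 sounds Fb3 Ab4 D5 F4 Ab4.
Then write for Bb clarinet: it sounds a major second below written, so the part must be a major second above concert.
Fb3 → Gb3
Ab4 → Bb4
D5 → E5
F4 → G4
Ab4 → Bb4

Gb3 Bb4 E5 G4 Bb4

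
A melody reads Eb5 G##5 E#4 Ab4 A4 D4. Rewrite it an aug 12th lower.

Abb3 C#4 A2 Dbb3 Db3 Gb2

Eb5 down an augmented twelfth is Abb3.
G##5: a twelfth down reaches C, and 20 semitones makes it C#4.
An augmented twelfth down from E#4 gives A2.
Ab4 down an augmented twelfth is Dbb3.
A4: a twelfth down reaches D, and 20 semitones makes it Db3.
D4 down an augmented twelfth is Gb2.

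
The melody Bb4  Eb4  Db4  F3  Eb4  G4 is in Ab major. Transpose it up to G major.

A5 D5 C5 E4 D5 F#5

Ab major to G major up is a major seventh, so every note moves up by that interval.
Bb4 to A5
Eb4 to D5
Db4 to C5
F3 to E4
Eb4 to D5
G4 to F#5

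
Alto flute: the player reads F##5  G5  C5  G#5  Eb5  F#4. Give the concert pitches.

The alto flute sounds a perfect fourth below written, so transpose each written note down a perfect fourth.
F##5 becomes C##5
G5 becomes D5
C5 becomes G4
G#5 becomes D#5
Eb5 becomes Bb4
F#4 becomes C#4

C##5 D5 G4 D#5 Bb4 C#4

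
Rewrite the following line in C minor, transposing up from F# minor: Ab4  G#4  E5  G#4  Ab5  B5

From F# up to C is a diminished fifth; apply that to each pitch.
Ab4 gives Ebb5
G#4 gives D5
E5 gives Bb5
G#4 gives D5
Ab5 gives Ebb6
B5 gives F6

Ebb5 D5 Bb5 D5 Ebb6 F6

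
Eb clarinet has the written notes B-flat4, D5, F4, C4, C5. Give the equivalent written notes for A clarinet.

First find concert pitch: the Eb clarinet sounds a minor third above written, so B-flat4 D5 F4 C4 C5 sounds Db5 F5 Ab4 Eb4 Eb5.
Then write for A clarinet: it sounds a minor third below written, so the part must be a minor third above concert.
Db5 → Fb5
F5 → Ab5
Ab4 → Cb5
Eb4 → Gb4
Eb5 → Gb5

Fb5 Ab5 Cb5 Gb4 Gb5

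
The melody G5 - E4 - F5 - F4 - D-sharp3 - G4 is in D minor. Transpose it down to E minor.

A4 F#3 G4 G3 E#2 A3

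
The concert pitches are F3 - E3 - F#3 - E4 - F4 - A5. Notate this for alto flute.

Bb3 A3 B3 A4 Bb4 D6

The alto flute sounds a perfect fourth below written, so the written part must be a perfect fourth above concert — transpose each note up.
F3 becomes Bb3
E3 becomes A3
F#3 becomes B3
E4 becomes A4
F4 becomes Bb4
A5 becomes D6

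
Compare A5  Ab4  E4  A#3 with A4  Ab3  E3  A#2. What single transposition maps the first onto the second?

From A5 to A4 is 8 letter names — an octave of some quality.
A4 to A5 is 12 semitones, which makes it a perfect octave; the second version is lower, so the direction is down.
Checking another pair — A#3 → A#2 — gives the same interval.

down a perfect octave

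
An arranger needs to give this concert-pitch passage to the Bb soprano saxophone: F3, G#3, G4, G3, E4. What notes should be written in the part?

G3 A#3 A4 A3 F#4

Written C4 sounds as Bb3 on the Bb soprano saxophone, so concert pitches are written a major second up.
F3 gives G3
G#3 gives A#3
G4 gives A4
G3 gives A3
E4 gives F#4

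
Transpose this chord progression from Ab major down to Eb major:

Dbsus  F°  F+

Ab major down to Eb major is a perfect fourth; each chord root moves by that interval while the quality stays the same.
Dbsus: root Db down a perfect fourth → Ab, giving Absus.
F°: root F down a perfect fourth → C, giving C°.
F+: root F down a perfect fourth → C, giving C+.

Absus C° C+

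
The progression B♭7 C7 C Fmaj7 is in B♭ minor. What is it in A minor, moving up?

B♭ minor up to A minor is a major seventh; each chord root moves by that interval while the quality stays the same.
B♭7: root B♭ up a major seventh → A, giving A7.
C7: root C up a major seventh → B, giving B7.
C: root C up a major seventh → B, giving B.
Fmaj7: root F up a major seventh → E, giving Emaj7.

A7 B7 B Emaj7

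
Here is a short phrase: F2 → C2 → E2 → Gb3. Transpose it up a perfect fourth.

Bb2 F2 A2 Cb4

A perfect fourth up from F2 gives Bb2.
C2 up a perfect fourth is F2.
A perfect fourth up from E2 gives A2.
A perfect fourth up from Gb3 gives Cb4.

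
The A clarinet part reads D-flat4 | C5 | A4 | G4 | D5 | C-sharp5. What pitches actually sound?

Bb3 A4 F#4 E4 B4 A#4

Written C4 on the A clarinet sounds as A3, a minor third lower; apply that shift to every note.
Db4 to Bb3
C5 to A4
A4 to F#4
G4 to E4
D5 to B4
C#5 to A#4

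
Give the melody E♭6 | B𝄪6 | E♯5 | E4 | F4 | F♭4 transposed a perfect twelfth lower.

Ab4 E##5 A#3 A2 Bb2 Bbb2

Eb6 down a perfect twelfth is Ab4.
A perfect twelfth down from B##6 gives E##5.
E#5: a twelfth down reaches A, and 19 semitones makes it A#3.
E4 down a perfect twelfth is A2.
A perfect twelfth down from F4 gives Bb2.
A perfect twelfth down from Fb4 gives Bbb2.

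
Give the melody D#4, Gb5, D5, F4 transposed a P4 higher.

D#4: a fourth up reaches G, and 5 semitones makes it G#4.
A perfect fourth up from Gb5 gives Cb6.
D5: a fourth up reaches G, and 5 semitones makes it G5.
F4 up a perfect fourth is Bb4.

G#4 Cb6 G5 Bb4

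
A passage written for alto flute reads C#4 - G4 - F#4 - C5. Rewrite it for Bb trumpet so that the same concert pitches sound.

A#3 E4 D#4 A4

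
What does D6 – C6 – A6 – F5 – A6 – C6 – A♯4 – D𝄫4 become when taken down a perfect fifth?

G5 F5 D6 Bb4 D6 F5 D#4 Gbb3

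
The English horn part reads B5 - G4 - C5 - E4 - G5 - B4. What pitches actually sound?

Written C4 on the English horn sounds as F3, a perfect fifth lower; apply that shift to every note.
B5 becomes E5
G4 becomes C4
C5 becomes F4
E4 becomes A3
G5 becomes C5
B4 becomes E4

E5 C4 F4 A3 C5 E4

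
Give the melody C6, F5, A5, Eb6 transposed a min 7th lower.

C6 -> D5
F5 -> G4
A5 -> B4
Eb6 -> F5

D5 G4 B4 F5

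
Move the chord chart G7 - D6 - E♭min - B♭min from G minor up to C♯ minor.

C#7 G#6 Amin Emin

G minor up to C♯ minor is an augmented fourth; each chord root moves by that interval while the quality stays the same.
G7: root G up an augmented fourth → C#, giving C#7.
D6: root D up an augmented fourth → G#, giving G#6.
E♭min: root E♭ up an augmented fourth → A, giving Amin.
B♭min: root B♭ up an augmented fourth → E, giving Emin.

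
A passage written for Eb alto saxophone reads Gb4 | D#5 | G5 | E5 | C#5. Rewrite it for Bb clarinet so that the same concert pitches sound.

Cb4 G#4 C5 A4 F#4

First find concert pitch: the Eb alto saxophone sounds a major sixth below written, so Gb4 D#5 G5 E5 C#5 sounds Bbb3 F#4 Bb4 G4 E4.
Then write for Bb clarinet: it sounds a major second below written, so the part must be a major second above concert.
Bbb3 → Cb4
F#4 → G#4
Bb4 → C5
G4 → A4
E4 → F#4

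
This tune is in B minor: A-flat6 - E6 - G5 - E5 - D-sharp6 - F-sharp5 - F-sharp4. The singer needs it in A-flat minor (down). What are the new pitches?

Gbb6 Db6 Fb5 Db5 C6 Eb5 Eb4

From B down to A-flat is an augmented second; apply that to each pitch.
Ab6 → Gbb6
E6 → Db6
G5 → Fb5
E5 → Db5
D#6 → C6
F#5 → Eb5
F#4 → Eb4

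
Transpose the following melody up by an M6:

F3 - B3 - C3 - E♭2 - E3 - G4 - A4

A major sixth up from F3 gives D4.
B3 up a major sixth is G#4.
C3 up a major sixth is A3.
Eb2 up a major sixth is C3.
E3 up a major sixth is C#4.
A major sixth up from G4 gives E5.
A4: a sixth up reaches F, and 9 semitones makes it F#5.

D4 G#4 A3 C3 C#4 E5 F#5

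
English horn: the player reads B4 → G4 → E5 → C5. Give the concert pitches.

The English horn sounds a perfect fifth below written, so transpose each written note down a perfect fifth.
B4 becomes E4
G4 becomes C4
E5 becomes A4
C5 becomes F4

E4 C4 A4 F4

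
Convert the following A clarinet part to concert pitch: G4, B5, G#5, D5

E4 G#5 E#5 B4

The A clarinet sounds a minor third below written, so transpose each written note down a minor third.
G4 gives E4
B5 gives G#5
G#5 gives E#5
D5 gives B4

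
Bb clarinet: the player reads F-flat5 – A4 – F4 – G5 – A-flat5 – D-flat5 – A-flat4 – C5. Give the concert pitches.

The Bb clarinet sounds a major second below written, so transpose each written note down a major second.
Fb5 to Ebb5
A4 to G4
F4 to Eb4
G5 to F5
Ab5 to Gb5
Db5 to Cb5
Ab4 to Gb4
C5 to Bb4

Ebb5 G4 Eb4 F5 Gb5 Cb5 Gb4 Bb4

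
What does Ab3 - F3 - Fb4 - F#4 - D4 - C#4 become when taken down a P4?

Ab3 -> Eb3
F3 -> C3
Fb4 -> Cb4
F#4 -> C#4
D4 -> A3
C#4 -> G#3

Eb3 C3 Cb4 C#4 A3 G#3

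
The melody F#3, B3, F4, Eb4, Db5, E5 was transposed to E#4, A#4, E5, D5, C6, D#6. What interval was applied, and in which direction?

up a major seventh

Take the first pair: F#3 → E#4. F to E spans 7 letter names, so the interval is some kind of seventh.
F#3 to E#4 is 11 semitones, which makes it a major seventh; the second version is higher, so the direction is up.
Checking another pair — E5 → D#6 — gives the same interval.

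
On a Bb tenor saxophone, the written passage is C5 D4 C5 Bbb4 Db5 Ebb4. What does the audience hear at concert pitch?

Written C4 on the Bb tenor saxophone sounds as Bb2, a major ninth lower; apply that shift to every note.
C5 becomes Bb3
D4 becomes C3
C5 becomes Bb3
Bbb4 becomes Abb3
Db5 becomes Cb4
Ebb4 becomes Dbb3

Bb3 C3 Bb3 Abb3 Cb4 Dbb3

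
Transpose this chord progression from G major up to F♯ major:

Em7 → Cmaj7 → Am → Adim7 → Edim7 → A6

D#m7 Bmaj7 G#m G#dim7 D#dim7 G#6

G major up to F♯ major is a major seventh; each chord root moves by that interval while the quality stays the same.
Em7: root E up a major seventh → D#, giving D#m7.
Cmaj7: root C up a major seventh → B, giving Bmaj7.
Am: root A up a major seventh → G#, giving G#m.
Adim7: root A up a major seventh → G#, giving G#dim7.
Edim7: root E up a major seventh → D#, giving D#dim7.
A6: root A up a major seventh → G#, giving G#6.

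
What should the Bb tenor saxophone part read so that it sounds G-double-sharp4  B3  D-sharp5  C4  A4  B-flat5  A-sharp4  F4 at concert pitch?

A##5 C#5 E#6 D5 B5 C7 B#5 G5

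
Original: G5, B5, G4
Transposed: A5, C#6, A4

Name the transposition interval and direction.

up a major second

From G5 to A5 is 2 letter names — a second of some quality.
G5 to A5 is 2 semitones, which makes it a major second; the second version is higher, so the direction is up.
Checking another pair — G4 → A4 — gives the same interval.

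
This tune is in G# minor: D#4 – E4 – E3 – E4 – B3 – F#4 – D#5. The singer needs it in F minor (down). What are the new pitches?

G# minor to F minor down is an augmented second, so every note moves down by that interval.
D#4 to C4
E4 to Db4
E3 to Db3
E4 to Db4
B3 to Ab3
F#4 to Eb4
D#5 to C5

C4 Db4 Db3 Db4 Ab3 Eb4 C5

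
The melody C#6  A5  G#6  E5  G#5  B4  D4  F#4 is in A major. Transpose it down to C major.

A major to C major down is a major sixth, so every note moves down by that interval.
C#6 -> E5
A5 -> C5
G#6 -> B5
E5 -> G4
G#5 -> B4
B4 -> D4
D4 -> F3
F#4 -> A3

E5 C5 B5 G4 B4 D4 F3 A3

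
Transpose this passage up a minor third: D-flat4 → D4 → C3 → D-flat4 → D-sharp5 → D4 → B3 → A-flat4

Fb4 F4 Eb3 Fb4 F#5 F4 D4 Cb5

Db4: a third up reaches F, and 3 semitones makes it Fb4.
D4 up a minor third is F4.
A minor third up from C3 gives Eb3.
Db4 up a minor third is Fb4.
D#5 up a minor third is F#5.
A minor third up from D4 gives F4.
B3: a third up reaches D, and 3 semitones makes it D4.
A minor third up from Ab4 gives Cb5.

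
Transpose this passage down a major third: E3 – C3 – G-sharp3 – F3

C3 Ab2 E3 Db3

E3: a third down reaches C, and 4 semitones makes it C3.
A major third down from C3 gives Ab2.
G#3: a third down reaches E, and 4 semitones makes it E3.
A major third down from F3 gives Db3.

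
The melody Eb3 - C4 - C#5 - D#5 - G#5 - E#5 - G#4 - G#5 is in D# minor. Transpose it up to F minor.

Gbb3 Ebb4 Eb5 F5 Bb5 G5 Bb4 Bb5

From D# up to F is a diminished third; apply that to each pitch.
Eb3 → Gbb3
C4 → Ebb4
C#5 → Eb5
D#5 → F5
G#5 → Bb5
E#5 → G5
G#4 → Bb4
G#5 → Bb5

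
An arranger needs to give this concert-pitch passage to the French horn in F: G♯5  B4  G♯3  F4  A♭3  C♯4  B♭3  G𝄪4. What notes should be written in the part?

D#6 F#5 D#4 C5 Eb4 G#4 F4 D##5

Written C4 sounds as F3 on the French horn in F, so concert pitches are written a perfect fifth up.
G#5 to D#6
B4 to F#5
G#3 to D#4
F4 to C5
Ab3 to Eb4
C#4 to G#4
Bb3 to F4
G##4 to D##5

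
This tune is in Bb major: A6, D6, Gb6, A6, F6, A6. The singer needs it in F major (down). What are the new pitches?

E6 A5 Db6 E6 C6 E6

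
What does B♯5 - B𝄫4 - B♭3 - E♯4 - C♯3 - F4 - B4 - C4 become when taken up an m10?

B#5: a tenth up reaches D, and 15 semitones makes it D#7.
Bbb4: a tenth up reaches D, and 15 semitones makes it Dbb6.
Bb3: a tenth up reaches D, and 15 semitones makes it Db5.
A minor tenth up from E#4 gives G#5.
C#3 up a minor tenth is E4.
A minor tenth up from F4 gives Ab5.
A minor tenth up from B4 gives D6.
C4 up a minor tenth is Eb5.

D#7 Dbb6 Db5 G#5 E4 Ab5 D6 Eb5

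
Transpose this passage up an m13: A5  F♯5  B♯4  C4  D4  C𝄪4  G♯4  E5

F7 D7 G#6 Ab5 Bb5 A#5 E6 C7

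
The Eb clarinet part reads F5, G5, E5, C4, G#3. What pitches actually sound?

Ab5 Bb5 G5 Eb4 B3

Written C4 on the Eb clarinet sounds as Eb4, a minor third higher; apply that shift to every note.
F5 to Ab5
G5 to Bb5
E5 to G5
C4 to Eb4
G#3 to B3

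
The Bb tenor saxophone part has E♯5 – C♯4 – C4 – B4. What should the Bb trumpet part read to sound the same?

E#4 C#3 C3 B3

First find concert pitch: the Bb tenor saxophone sounds a major ninth below written, so E♯5 C♯4 C4 B4 sounds D#4 B2 Bb2 A3.
Then write for Bb trumpet: it sounds a major second below written, so the part must be a major second above concert.
D#4 → E#4
B2 → C#3
Bb2 → C3
A3 → B3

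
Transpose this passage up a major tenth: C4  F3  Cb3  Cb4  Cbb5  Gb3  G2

E5 A4 Eb4 Eb5 Ebb6 Bb4 B3

C4 -> E5
F3 -> A4
Cb3 -> Eb4
Cb4 -> Eb5
Cbb5 -> Ebb6
Gb3 -> Bb4
G2 -> B3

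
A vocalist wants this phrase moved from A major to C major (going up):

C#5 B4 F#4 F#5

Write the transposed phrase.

From A up to C is a minor third; apply that to each pitch.
C#5 gives E5
B4 gives D5
F#4 gives A4
F#5 gives A5

E5 D5 A4 A5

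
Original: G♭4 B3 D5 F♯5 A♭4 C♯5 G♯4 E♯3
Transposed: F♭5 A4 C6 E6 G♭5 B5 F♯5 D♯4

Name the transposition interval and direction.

up a minor seventh

From Gb4 to Fb5 is 7 letter names — a seventh of some quality.
Gb4 to Fb5 is 10 semitones, which makes it a minor seventh; the second version is higher, so the direction is up.
Checking another pair — E#3 → D#4 — gives the same interval.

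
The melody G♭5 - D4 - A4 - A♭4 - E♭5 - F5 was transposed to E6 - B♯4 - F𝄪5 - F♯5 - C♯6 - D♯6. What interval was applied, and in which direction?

up an augmented sixth

From Gb5 to E6 is 6 letter names — a sixth of some quality.
Gb5 to E6 is 10 semitones, which makes it an augmented sixth; the second version is higher, so the direction is up.
Checking another pair — F5 → D#6 — gives the same interval.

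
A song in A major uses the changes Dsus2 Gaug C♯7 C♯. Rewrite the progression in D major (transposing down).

Gsus2 Caug F#7 F#

A major down to D major is a perfect fifth; each chord root moves by that interval while the quality stays the same.
Dsus2: root D down a perfect fifth → G, giving Gsus2.
Gaug: root G down a perfect fifth → C, giving Caug.
C♯7: root C♯ down a perfect fifth → F#, giving F#7.
C♯: root C♯ down a perfect fifth → F#, giving F#.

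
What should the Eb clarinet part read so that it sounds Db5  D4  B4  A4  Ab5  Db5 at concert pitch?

Written C4 sounds as Eb4 on the Eb clarinet, so concert pitches are written a minor third down.
Db5 gives Bb4
D4 gives B3
B4 gives G#4
A4 gives F#4
Ab5 gives F5
Db5 gives Bb4

Bb4 B3 G#4 F#4 F5 Bb4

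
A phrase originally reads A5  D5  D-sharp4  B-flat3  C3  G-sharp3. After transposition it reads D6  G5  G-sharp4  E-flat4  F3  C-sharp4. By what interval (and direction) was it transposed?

up a perfect fourth

Take the first pair: A5 → D6. A to D spans 4 letter names, so the interval is some kind of fourth.
A5 to D6 is 5 semitones, which makes it a perfect fourth; the second version is higher, so the direction is up.
Checking another pair — G#3 → C#4 — gives the same interval.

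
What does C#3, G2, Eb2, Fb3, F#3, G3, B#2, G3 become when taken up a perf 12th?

A perfect twelfth up from C#3 gives G#4.
G2: a twelfth up reaches D, and 19 semitones makes it D4.
Eb2: a twelfth up reaches B, and 19 semitones makes it Bb3.
A perfect twelfth up from Fb3 gives Cb5.
A perfect twelfth up from F#3 gives C#5.
G3: a twelfth up reaches D, and 19 semitones makes it D5.
B#2 up a perfect twelfth is F##4.
G3 up a perfect twelfth is D5.

G#4 D4 Bb3 Cb5 C#5 D5 F##4 D5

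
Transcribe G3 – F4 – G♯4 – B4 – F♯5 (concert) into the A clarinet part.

The A clarinet sounds a minor third below written, so the written part must be a minor third above concert — transpose each note up.
G3 -> Bb3
F4 -> Ab4
G#4 -> B4
B4 -> D5
F#5 -> A5

Bb3 Ab4 B4 D5 A5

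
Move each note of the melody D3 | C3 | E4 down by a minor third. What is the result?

D3: a third down reaches B, and 3 semitones makes it B2.
C3: a third down reaches A, and 3 semitones makes it A2.
E4: a third down reaches C, and 3 semitones makes it C#4.

B2 A2 C#4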